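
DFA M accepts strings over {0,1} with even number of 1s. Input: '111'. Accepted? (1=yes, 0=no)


DFA has 2 states: q_even (start, accept=yes) and q_odd
Processing string '111' character by character:
  Position 0: read '1', 1-count=1 -> q_odd
  Position 1: read '1', 1-count=2 -> q_even
  Position 2: read '1', 1-count=3 -> q_odd
Final state: q_odd, total 1s = 3 (odd); the DFA requires an even count -> reject

0


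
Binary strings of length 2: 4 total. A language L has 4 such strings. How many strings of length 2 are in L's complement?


Alphabet: {0,1}
String length: 2
Total strings of length 2 = 2^2 = 4
Strings in L = 4
Complement = total - |L|
= 4 - 4
= 0

0


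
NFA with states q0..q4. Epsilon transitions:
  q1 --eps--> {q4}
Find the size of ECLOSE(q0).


Starting from q0
Initialize closure = {q0}
q0 has no outgoing epsilon transitions -> nothing to add
Final closure: {q0}
Size = 1

1


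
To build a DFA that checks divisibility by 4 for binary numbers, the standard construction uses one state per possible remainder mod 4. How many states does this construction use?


Divisibility by 4 is tracked via the remainder mod 4: 0, 1, ..., 3
The construction assigns one state to each remainder
Number of remainders = 4

4


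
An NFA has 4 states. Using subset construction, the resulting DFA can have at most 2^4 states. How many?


NFA has 4 states
Subset construction: each DFA state = subset of NFA states
Maximum subsets = 2^4
2^4 = 16

16


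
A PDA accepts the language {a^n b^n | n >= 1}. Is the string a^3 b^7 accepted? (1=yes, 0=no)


Language requires equal numbers of a's and b's
PDA pushes for each 'a', pops for each 'b'
Number of a's = 3
Number of b's = 7
3 != 7 -> Reject

0


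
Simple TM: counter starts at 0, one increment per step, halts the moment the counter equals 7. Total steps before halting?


Counter starts at 0. Counting sequence:
  Step 1: counter = 1
  Step 2: counter = 2
  Step 3: counter = 3
  Step 4: counter = 4
  Step 5: counter = 5
  Step 6: counter = 6
  Step 7: counter = 7
Counter reached 7 -> halt
Total steps = 7

7


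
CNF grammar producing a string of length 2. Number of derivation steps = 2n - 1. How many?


Chomsky Normal Form derivation:
String length n = 2
Each step either:
  - Splits a nonterminal into two (n-1 such steps)
  - Converts a nonterminal to terminal (n such steps)
Total = (n-1) + n = 2n - 1
= 2(2) - 1
= 4 - 1
= 3

3


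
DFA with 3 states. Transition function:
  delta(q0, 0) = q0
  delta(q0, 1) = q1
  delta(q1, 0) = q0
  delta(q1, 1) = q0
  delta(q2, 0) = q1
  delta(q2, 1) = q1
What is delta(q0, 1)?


Looking up transition function:
delta(q0, 1) in the table
Row: q0, Column: 1
Result: q1

q1


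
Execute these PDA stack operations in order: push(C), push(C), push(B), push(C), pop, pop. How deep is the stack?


Tracing stack operations:
  push(C) -> stack = [C], depth=1
  push(C) -> stack = [C,C], depth=2
  push(B) -> stack = [C,C,B], depth=3
  push(C) -> stack = [C,C,B,C], depth=4
  pop -> removed C, stack = [C,C,B], depth=3
  pop -> removed B, stack = [C,C], depth=2
Final depth = 2

2


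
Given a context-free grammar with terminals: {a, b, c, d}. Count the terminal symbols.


Terminal symbols: a, b, c, d
Counting each: a (#1), b (#2), c (#3), d (#4)
Total = 4

4


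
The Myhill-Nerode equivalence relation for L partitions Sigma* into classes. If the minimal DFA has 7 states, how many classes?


Myhill-Nerode theorem:
Number of equivalence classes = number of states in minimal DFA
Minimal DFA states = 7
Therefore equivalence classes = 7

7


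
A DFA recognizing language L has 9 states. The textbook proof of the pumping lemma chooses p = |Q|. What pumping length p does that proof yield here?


Pumping lemma for regular languages (standard proof):
Take p = |Q|, the number of DFA states.
Any string of length >= |Q| passes through |Q|+1 states while reading its first |Q| symbols,
so by pigeonhole some state repeats, giving the loop that can be pumped.
Here |Q| = 9
Therefore the proof uses p = 9

9


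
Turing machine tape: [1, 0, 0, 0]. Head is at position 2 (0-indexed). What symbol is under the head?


Tape: [1, 0, 0, 0]
Positions: 0 1 2 3
Values:    1 0 0 0
Head at position 2
tape[2] = 0

0


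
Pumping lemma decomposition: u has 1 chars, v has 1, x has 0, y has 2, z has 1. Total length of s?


|s| = |u| + |v| + |x| + |y| + |z|
= 1 + 1 + 0 + 2 + 1
= 2 + 0 + 3
= 2 + 3
= 5

5


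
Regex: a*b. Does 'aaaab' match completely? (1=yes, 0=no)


Pattern: a*b
String: 'aaaab'
Pattern requires: zero or more 'a's followed by exactly one 'b'
Found 4 leading 'a's
Remaining: 'b'
Remaining is exactly 'b' -> match
Result: 1

1


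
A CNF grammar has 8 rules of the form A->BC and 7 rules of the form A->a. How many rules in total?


CNF allows two rule forms:
  A -> BC (binary): 8 rules
  A -> a (terminal): 7 rules
Total = 8 + 7 = 15

15


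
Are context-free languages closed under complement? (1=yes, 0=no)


CFL closure properties:
  Closed under: union, concatenation, Kleene star
  NOT closed under: intersection, complement
Operation 'complement' is in not-closed list -> No (not closed)

0


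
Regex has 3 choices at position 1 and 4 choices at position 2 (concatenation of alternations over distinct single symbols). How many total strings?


First group: 3 alternatives
Second group: 4 alternatives
Concatenation: each choice from group 1 pairs with each from group 2
Total = 3 x 4 = 12

12


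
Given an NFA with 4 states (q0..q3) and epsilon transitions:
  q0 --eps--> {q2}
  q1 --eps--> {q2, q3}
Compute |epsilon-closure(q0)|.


Starting from q0
Initialize closure = {q0}
Follow epsilon from q0 -> add q2
Final closure: {q0, q2}
Size = 2

2


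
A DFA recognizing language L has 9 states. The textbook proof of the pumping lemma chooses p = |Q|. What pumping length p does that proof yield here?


Pumping lemma for regular languages (standard proof):
Take p = |Q|, the number of DFA states.
Any string of length >= |Q| passes through |Q|+1 states while reading its first |Q| symbols,
so by pigeonhole some state repeats, giving the loop that can be pumped.
Here |Q| = 9
Therefore the proof uses p = 9

9


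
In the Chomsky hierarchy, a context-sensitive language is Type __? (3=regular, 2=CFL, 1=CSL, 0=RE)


Chomsky hierarchy levels:
  Type 3: Regular (DFA/NFA/regex)
  Type 2: Context-free (PDA)
  Type 1: Context-sensitive
  Type 0: Recursively enumerable (TM)
'context-sensitive' corresponds to Type 1

1


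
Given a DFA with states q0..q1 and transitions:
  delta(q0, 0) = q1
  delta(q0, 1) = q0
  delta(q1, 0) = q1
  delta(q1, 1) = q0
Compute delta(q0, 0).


Looking up transition function:
delta(q0, 0) in the table
Row: q0, Column: 0
Result: q1

q1


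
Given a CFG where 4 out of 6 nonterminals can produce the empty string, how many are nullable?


Nonterminals: {S, A, B, C, D, E}
A nonterminal is nullable if it can derive epsilon
Counting nullable nonterminals: 4
Total nullable = 4

4


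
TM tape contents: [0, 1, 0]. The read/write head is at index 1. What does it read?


Tape: [0, 1, 0]
Positions: 0 1 2
Values:    0 1 0
Head at position 1
tape[1] = 1

1


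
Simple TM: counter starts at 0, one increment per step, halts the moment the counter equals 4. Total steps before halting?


Counter starts at 0. Counting sequence:
  Step 1: counter = 1
  Step 2: counter = 2
  Step 3: counter = 3
  Step 4: counter = 4
Counter reached 4 -> halt
Total steps = 4

4


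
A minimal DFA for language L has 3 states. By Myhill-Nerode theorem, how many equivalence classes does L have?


Myhill-Nerode theorem:
Number of equivalence classes = number of states in minimal DFA
Minimal DFA states = 3
Therefore equivalence classes = 3

3


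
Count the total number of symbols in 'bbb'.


String: 'bbb'
Counting characters:
  'b' appears 3 time(s)
Total length = 0 + 3 = 3

3


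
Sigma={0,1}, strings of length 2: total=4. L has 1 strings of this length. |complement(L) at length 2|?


Alphabet: {0,1}
String length: 2
Total strings of length 2 = 2^2 = 4
Strings in L = 1
Complement = total - |L|
= 4 - 1
= 3

3


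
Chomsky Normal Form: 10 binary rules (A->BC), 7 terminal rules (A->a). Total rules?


CNF allows two rule forms:
  A -> BC (binary): 10 rules
  A -> a (terminal): 7 rules
Total = 10 + 7 = 17

17


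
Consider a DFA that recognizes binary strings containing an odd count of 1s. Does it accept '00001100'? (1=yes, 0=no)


DFA has 2 states: q_even (start, accept=no) and q_odd
Processing string '00001100' character by character:
  Position 0: read '0', 1-count=0 -> q_even (no change)
  Position 1: read '0', 1-count=0 -> q_even (no change)
  Position 2: read '0', 1-count=0 -> q_even (no change)
  Position 3: read '0', 1-count=0 -> q_even (no change)
  Position 4: read '1', 1-count=1 -> q_odd
  Position 5: read '1', 1-count=2 -> q_even
  Position 6: read '0', 1-count=2 -> q_even (no change)
  Position 7: read '0', 1-count=2 -> q_even (no change)
Final state: q_even, total 1s = 2 (even); the DFA requires an odd count -> reject

0


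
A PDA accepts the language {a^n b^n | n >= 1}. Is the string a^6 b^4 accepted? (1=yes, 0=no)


Language requires equal numbers of a's and b's
PDA pushes for each 'a', pops for each 'b'
Number of a's = 6
Number of b's = 4
6 != 4 -> Reject

0


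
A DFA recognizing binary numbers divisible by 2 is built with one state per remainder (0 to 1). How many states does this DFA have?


Divisibility by 2 is tracked via the remainder mod 2: 0, 1, ..., 1
The construction assigns one state to each remainder
Number of remainders = 2

2


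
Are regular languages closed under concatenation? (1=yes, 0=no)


Regular languages are closed under:
- Union (DFA product construction)
- Intersection (DFA product construction)
- Complement (swap accept/reject states)
- Concatenation (NFA construction)
- Kleene star (NFA construction)
concatenation is in this list
Therefore: closed

1


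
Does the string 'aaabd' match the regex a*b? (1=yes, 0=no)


Pattern: a*b
String: 'aaabd'
Pattern requires: zero or more 'a's followed by exactly one 'b'
Found 3 leading 'a's
Remaining: 'bd'
Remaining is not 'b' -> no match
Result: 0

0


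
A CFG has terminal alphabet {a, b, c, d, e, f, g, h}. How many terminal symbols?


Terminal symbols: a, b, c, d, e, f, g, h
Counting each: a (#1), b (#2), c (#3), d (#4), e (#5), f (#6), g (#7), h (#8)
Total = 8

8


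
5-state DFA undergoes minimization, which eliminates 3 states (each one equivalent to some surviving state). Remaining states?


Original DFA: 5 states
Redundant states removed: 3
Minimized states = original - removed
= 5 - 3
= 2

2


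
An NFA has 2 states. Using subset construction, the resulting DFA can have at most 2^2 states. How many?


NFA has 2 states
Subset construction: each DFA state = subset of NFA states
Maximum subsets = 2^2
2^2 = 4

4


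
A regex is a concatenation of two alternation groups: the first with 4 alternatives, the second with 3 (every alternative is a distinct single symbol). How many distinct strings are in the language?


First group: 4 alternatives
Second group: 3 alternatives
Concatenation: each choice from group 1 pairs with each from group 2
Total = 4 x 3 = 12

12


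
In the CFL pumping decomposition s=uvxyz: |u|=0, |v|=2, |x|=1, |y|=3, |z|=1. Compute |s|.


|s| = |u| + |v| + |x| + |y| + |z|
= 0 + 2 + 1 + 3 + 1
= 2 + 1 + 4
= 3 + 4
= 7

7


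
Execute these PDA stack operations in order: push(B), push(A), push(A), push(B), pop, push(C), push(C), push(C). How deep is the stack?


Tracing stack operations:
  push(B) -> stack = [B], depth=1
  push(A) -> stack = [B,A], depth=2
  push(A) -> stack = [B,A,A], depth=3
  push(B) -> stack = [B,A,A,B], depth=4
  pop -> removed B, stack = [B,A,A], depth=3
  push(C) -> stack = [B,A,A,C], depth=4
  push(C) -> stack = [B,A,A,C,C], depth=5
  push(C) -> stack = [B,A,A,C,C,C], depth=6
Final depth = 6

6


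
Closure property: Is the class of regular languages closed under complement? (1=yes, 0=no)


Regular languages are closed under all standard operations:
- Union: Yes (product construction)
- Intersection: Yes (product construction)
- Complement: Yes (swap accept/reject)
- Concatenation: Yes (NFA construction)
Operation: complement -> Closed

1


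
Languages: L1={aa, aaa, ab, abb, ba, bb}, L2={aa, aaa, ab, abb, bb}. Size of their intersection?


L1 = {aa, aaa, ab, abb, ba, bb}
L2 = {aa, aaa, ab, abb, bb}
Checking each string in L1 against L2:
  'aa': in L2? Yes
  'aaa': in L2? Yes
  'ab': in L2? Yes
  'abb': in L2? Yes
  'ba': in L2? No
  'bb': in L2? Yes
Intersection = {aa, aaa, ab, abb, bb}
|L1 ∩ L2| = 5

5


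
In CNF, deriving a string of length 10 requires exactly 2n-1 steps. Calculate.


Chomsky Normal Form derivation:
String length n = 10
Each step either:
  - Splits a nonterminal into two (n-1 such steps)
  - Converts a nonterminal to terminal (n such steps)
Total = (n-1) + n = 2n - 1
= 2(10) - 1
= 20 - 1
= 19

19


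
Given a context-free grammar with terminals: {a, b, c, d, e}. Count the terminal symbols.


Terminal symbols: a, b, c, d, e
Counting each: a (#1), b (#2), c (#3), d (#4), e (#5)
Total = 5

5


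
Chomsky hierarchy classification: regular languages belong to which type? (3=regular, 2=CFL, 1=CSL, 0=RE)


Chomsky hierarchy levels:
  Type 3: Regular (DFA/NFA/regex)
  Type 2: Context-free (PDA)
  Type 1: Context-sensitive
  Type 0: Recursively enumerable (TM)
'regular' corresponds to Type 3

3


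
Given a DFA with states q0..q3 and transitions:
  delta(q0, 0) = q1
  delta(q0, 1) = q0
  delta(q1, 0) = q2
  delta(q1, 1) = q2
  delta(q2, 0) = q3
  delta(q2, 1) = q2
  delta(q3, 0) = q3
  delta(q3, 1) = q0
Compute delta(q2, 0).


Looking up transition function:
delta(q2, 0) in the table
Row: q2, Column: 0
Result: q3

q3


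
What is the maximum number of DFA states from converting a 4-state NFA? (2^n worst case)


NFA has 4 states
Subset construction: each DFA state = subset of NFA states
Maximum subsets = 2^4
2^4 = 16

16


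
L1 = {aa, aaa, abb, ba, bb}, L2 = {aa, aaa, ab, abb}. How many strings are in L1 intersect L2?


L1 = {aa, aaa, abb, ba, bb}
L2 = {aa, aaa, ab, abb}
Checking each string in L1 against L2:
  'aa': in L2? Yes
  'aaa': in L2? Yes
  'abb': in L2? Yes
  'ba': in L2? No
  'bb': in L2? No
Intersection = {aa, aaa, abb}
|L1 ∩ L2| = 3

3


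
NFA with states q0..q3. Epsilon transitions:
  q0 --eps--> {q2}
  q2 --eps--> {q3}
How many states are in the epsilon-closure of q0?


Starting from q0
Initialize closure = {q0}
Follow epsilon from q0 -> add q2
Follow epsilon from q2 -> add q3
Final closure: {q0, q2, q3}
Size = 3

3


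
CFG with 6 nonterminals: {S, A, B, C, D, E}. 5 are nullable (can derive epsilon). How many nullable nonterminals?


Nonterminals: {S, A, B, C, D, E}
A nonterminal is nullable if it can derive epsilon
Counting nullable nonterminals: 5
Total nullable = 5

5


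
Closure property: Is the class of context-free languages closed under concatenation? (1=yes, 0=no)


CFL closure properties:
  Closed under: union, concatenation, Kleene star
  NOT closed under: intersection, complement
Operation 'concatenation' is in closed list -> Yes (closed)

1


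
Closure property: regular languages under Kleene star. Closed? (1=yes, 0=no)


Regular languages are closed under:
- Union (DFA product construction)
- Intersection (DFA product construction)
- Complement (swap accept/reject states)
- Concatenation (NFA construction)
- Kleene star (NFA construction)
Kleene star is in this list
Therefore: closed

1


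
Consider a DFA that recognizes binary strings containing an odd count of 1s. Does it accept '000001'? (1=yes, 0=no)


DFA has 2 states: q_even (start, accept=no) and q_odd
Processing string '000001' character by character:
  Position 0: read '0', 1-count=0 -> q_even (no change)
  Position 1: read '0', 1-count=0 -> q_even (no change)
  Position 2: read '0', 1-count=0 -> q_even (no change)
  Position 3: read '0', 1-count=0 -> q_even (no change)
  Position 4: read '0', 1-count=0 -> q_even (no change)
  Position 5: read '1', 1-count=1 -> q_odd
Final state: q_odd, total 1s = 1 (odd); the DFA requires an odd count -> accept

1


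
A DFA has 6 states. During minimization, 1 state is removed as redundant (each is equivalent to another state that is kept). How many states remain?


Original DFA: 6 states
Redundant states removed: 1
Minimized states = original - removed
= 6 - 1
= 5

5


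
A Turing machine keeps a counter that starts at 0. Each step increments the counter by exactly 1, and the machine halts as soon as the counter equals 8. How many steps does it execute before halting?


Counter starts at 0. Counting sequence:
  Step 1: counter = 1
  Step 2: counter = 2
  Step 3: counter = 3
  Step 4: counter = 4
  Step 5: counter = 5
  Step 6: counter = 6
  Step 7: counter = 7
  Step 8: counter = 8
Counter reached 8 -> halt
Total steps = 8

8


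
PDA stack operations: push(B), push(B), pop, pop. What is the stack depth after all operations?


Tracing stack operations:
  push(B) -> stack = [B], depth=1
  push(B) -> stack = [B,B], depth=2
  pop -> removed B, stack = [B], depth=1
  pop -> removed B, stack = [], depth=0
Final depth = 0

0


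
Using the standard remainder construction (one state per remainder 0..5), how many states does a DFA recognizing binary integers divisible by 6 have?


Divisibility by 6 is tracked via the remainder mod 6: 0, 1, ..., 5
The construction assigns one state to each remainder
Number of remainders = 6

6


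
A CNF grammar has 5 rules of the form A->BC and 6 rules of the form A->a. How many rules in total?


CNF allows two rule forms:
  A -> BC (binary): 5 rules
  A -> a (terminal): 6 rules
Total = 5 + 6 = 11

11


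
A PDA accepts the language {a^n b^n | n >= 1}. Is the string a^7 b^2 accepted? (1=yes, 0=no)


Language requires equal numbers of a's and b's
PDA pushes for each 'a', pops for each 'b'
Number of a's = 7
Number of b's = 2
7 != 2 -> Reject

0


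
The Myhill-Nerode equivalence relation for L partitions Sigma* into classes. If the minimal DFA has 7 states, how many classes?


Myhill-Nerode theorem:
Number of equivalence classes = number of states in minimal DFA
Minimal DFA states = 7
Therefore equivalence classes = 7

7


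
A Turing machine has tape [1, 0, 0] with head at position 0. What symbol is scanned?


Tape: [1, 0, 0]
Positions: 0 1 2
Values:    1 0 0
Head at position 0
tape[0] = 1

1


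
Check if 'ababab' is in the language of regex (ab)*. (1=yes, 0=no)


Pattern: (ab)*
String: 'ababab'
Pattern requires: zero or more repetitions of 'ab'
Pairs: ['ab', 'ab', 'ab']
All pairs are 'ab'? Yes
Result: 1

1


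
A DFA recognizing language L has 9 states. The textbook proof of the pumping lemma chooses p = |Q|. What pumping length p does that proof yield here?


Pumping lemma for regular languages (standard proof):
Take p = |Q|, the number of DFA states.
Any string of length >= |Q| passes through |Q|+1 states while reading its first |Q| symbols,
so by pigeonhole some state repeats, giving the loop that can be pumped.
Here |Q| = 9
Therefore the proof uses p = 9

9


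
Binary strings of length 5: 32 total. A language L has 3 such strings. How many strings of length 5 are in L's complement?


Alphabet: {0,1}
String length: 5
Total strings of length 5 = 2^5 = 32
Strings in L = 3
Complement = total - |L|
= 32 - 3
= 29

29


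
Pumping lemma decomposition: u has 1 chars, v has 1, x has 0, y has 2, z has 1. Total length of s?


|s| = |u| + |v| + |x| + |y| + |z|
= 1 + 1 + 0 + 2 + 1
= 2 + 0 + 3
= 2 + 3
= 5

5


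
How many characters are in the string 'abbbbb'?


String: 'abbbbb'
Counting characters:
  'a' appears 1 time(s)
  'b' appears 5 time(s)
Total length = 1 + 5 = 6

6


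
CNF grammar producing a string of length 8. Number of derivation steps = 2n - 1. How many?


Chomsky Normal Form derivation:
String length n = 8
Each step either:
  - Splits a nonterminal into two (n-1 such steps)
  - Converts a nonterminal to terminal (n such steps)
Total = (n-1) + n = 2n - 1
= 2(8) - 1
= 16 - 1
= 15

15


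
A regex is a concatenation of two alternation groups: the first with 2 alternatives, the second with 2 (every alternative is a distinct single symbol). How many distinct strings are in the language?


First group: 2 alternatives
Second group: 2 alternatives
Concatenation: each choice from group 1 pairs with each from group 2
Total = 2 x 2 = 4

4


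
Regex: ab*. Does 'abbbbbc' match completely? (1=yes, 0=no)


Pattern: ab*
String: 'abbbbbc'
Pattern requires: exactly one 'a' followed by zero or more 'b's
First char is 'a' -> OK
Rest 'bbbbbc': all b's? No
Result: 0

0


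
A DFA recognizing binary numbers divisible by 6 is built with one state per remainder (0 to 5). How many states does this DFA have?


Divisibility by 6 is tracked via the remainder mod 6: 0, 1, ..., 5
The construction assigns one state to each remainder
Number of remainders = 6

6


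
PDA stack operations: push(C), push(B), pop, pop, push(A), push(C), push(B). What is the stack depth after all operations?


Tracing stack operations:
  push(C) -> stack = [C], depth=1
  push(B) -> stack = [C,B], depth=2
  pop -> removed B, stack = [C], depth=1
  pop -> removed C, stack = [], depth=0
  push(A) -> stack = [A], depth=1
  push(C) -> stack = [A,C], depth=2
  push(B) -> stack = [A,C,B], depth=3
Final depth = 3

3


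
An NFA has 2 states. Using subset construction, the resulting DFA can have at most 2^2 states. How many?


NFA has 2 states
Subset construction: each DFA state = subset of NFA states
Maximum subsets = 2^2
2^2 = 4

4


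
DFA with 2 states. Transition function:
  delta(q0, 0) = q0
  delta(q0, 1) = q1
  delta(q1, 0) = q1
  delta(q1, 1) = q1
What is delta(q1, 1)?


Looking up transition function:
delta(q1, 1) in the table
Row: q1, Column: 1
Result: q1

q1


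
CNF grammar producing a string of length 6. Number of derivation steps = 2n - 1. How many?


Chomsky Normal Form derivation:
String length n = 6
Each step either:
  - Splits a nonterminal into two (n-1 such steps)
  - Converts a nonterminal to terminal (n such steps)
Total = (n-1) + n = 2n - 1
= 2(6) - 1
= 12 - 1
= 11

11


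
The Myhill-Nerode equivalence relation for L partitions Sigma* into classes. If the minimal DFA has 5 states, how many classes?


Myhill-Nerode theorem:
Number of equivalence classes = number of states in minimal DFA
Minimal DFA states = 5
Therefore equivalence classes = 5

5


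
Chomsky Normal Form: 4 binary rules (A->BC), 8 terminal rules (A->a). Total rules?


CNF allows two rule forms:
  A -> BC (binary): 4 rules
  A -> a (terminal): 8 rules
Total = 4 + 8 = 12

12


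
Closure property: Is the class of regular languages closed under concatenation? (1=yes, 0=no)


Regular languages are closed under all standard operations:
- Union: Yes (product construction)
- Intersection: Yes (product construction)
- Complement: Yes (swap accept/reject)
- Concatenation: Yes (NFA construction)
Operation: concatenation -> Closed

1


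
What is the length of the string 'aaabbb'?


String: 'aaabbb'
Counting characters:
  'a' appears 3 time(s)
  'b' appears 3 time(s)
Total length = 3 + 3 = 6

6


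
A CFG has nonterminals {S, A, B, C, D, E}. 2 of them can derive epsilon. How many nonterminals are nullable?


Nonterminals: {S, A, B, C, D, E}
A nonterminal is nullable if it can derive epsilon
Counting nullable nonterminals: 2
Total nullable = 2

2


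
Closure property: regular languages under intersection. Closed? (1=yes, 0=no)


Regular languages are closed under:
- Union (DFA product construction)
- Intersection (DFA product construction)
- Complement (swap accept/reject states)
- Concatenation (NFA construction)
- Kleene star (NFA construction)
intersection is in this list
Therefore: closed

1


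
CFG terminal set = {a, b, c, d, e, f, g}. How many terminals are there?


Terminal symbols: a, b, c, d, e, f, g
Counting each: a (#1), b (#2), c (#3), d (#4), e (#5), f (#6), g (#7)
Total = 7

7


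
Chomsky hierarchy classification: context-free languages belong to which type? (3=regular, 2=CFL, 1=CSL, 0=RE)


Chomsky hierarchy levels:
  Type 3: Regular (DFA/NFA/regex)
  Type 2: Context-free (PDA)
  Type 1: Context-sensitive
  Type 0: Recursively enumerable (TM)
'context-free' corresponds to Type 2

2


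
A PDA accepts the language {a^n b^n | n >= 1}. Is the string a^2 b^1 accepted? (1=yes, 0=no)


Language requires equal numbers of a's and b's
PDA pushes for each 'a', pops for each 'b'
Number of a's = 2
Number of b's = 1
2 != 1 -> Reject

0


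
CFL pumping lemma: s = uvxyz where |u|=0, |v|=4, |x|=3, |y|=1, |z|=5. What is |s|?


|s| = |u| + |v| + |x| + |y| + |z|
= 0 + 4 + 3 + 1 + 5
= 4 + 3 + 6
= 7 + 6
= 13

13


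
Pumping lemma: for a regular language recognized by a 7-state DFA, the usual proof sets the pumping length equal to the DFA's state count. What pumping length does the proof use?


Pumping lemma for regular languages (standard proof):
Take p = |Q|, the number of DFA states.
Any string of length >= |Q| passes through |Q|+1 states while reading its first |Q| symbols,
so by pigeonhole some state repeats, giving the loop that can be pumped.
Here |Q| = 7
Therefore the proof uses p = 7

7


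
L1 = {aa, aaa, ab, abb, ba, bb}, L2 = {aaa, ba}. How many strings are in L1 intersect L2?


L1 = {aa, aaa, ab, abb, ba, bb}
L2 = {aaa, ba}
Checking each string in L1 against L2:
  'aa': in L2? No
  'aaa': in L2? Yes
  'ab': in L2? No
  'abb': in L2? No
  'ba': in L2? Yes
  'bb': in L2? No
Intersection = {aaa, ba}
|L1 ∩ L2| = 2

2


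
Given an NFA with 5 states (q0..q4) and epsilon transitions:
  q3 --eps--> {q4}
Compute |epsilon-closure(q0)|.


Starting from q0
Initialize closure = {q0}
q0 has no outgoing epsilon transitions -> nothing to add
Final closure: {q0}
Size = 1

1


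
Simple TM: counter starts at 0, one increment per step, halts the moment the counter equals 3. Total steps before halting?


Counter starts at 0. Counting sequence:
  Step 1: counter = 1
  Step 2: counter = 2
  Step 3: counter = 3
Counter reached 3 -> halt
Total steps = 3

3


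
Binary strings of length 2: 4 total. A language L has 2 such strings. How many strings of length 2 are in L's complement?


Alphabet: {0,1}
String length: 2
Total strings of length 2 = 2^2 = 4
Strings in L = 2
Complement = total - |L|
= 4 - 2
= 2

2


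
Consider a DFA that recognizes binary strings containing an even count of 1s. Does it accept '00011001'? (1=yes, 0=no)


DFA has 2 states: q_even (start, accept=yes) and q_odd
Processing string '00011001' character by character:
  Position 0: read '0', 1-count=0 -> q_even (no change)
  Position 1: read '0', 1-count=0 -> q_even (no change)
  Position 2: read '0', 1-count=0 -> q_even (no change)
  Position 3: read '1', 1-count=1 -> q_odd
  Position 4: read '1', 1-count=2 -> q_even
  Position 5: read '0', 1-count=2 -> q_even (no change)
  Position 6: read '0', 1-count=2 -> q_even (no change)
  Position 7: read '1', 1-count=3 -> q_odd
Final state: q_odd, total 1s = 3 (odd); the DFA requires an even count -> reject

0


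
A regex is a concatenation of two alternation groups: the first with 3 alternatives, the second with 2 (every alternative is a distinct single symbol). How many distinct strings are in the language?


First group: 3 alternatives
Second group: 2 alternatives
Concatenation: each choice from group 1 pairs with each from group 2
Total = 3 x 2 = 6

6


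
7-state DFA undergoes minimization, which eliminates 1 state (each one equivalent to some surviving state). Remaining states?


Original DFA: 7 states
Redundant states removed: 1
Minimized states = original - removed
= 7 - 1
= 6

6


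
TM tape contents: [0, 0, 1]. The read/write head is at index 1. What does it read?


Tape: [0, 0, 1]
Positions: 0 1 2
Values:    0 0 1
Head at position 1
tape[1] = 0

0


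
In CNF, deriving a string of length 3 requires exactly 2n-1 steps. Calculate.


Chomsky Normal Form derivation:
String length n = 3
Each step either:
  - Splits a nonterminal into two (n-1 such steps)
  - Converts a nonterminal to terminal (n such steps)
Total = (n-1) + n = 2n - 1
= 2(3) - 1
= 6 - 1
= 5

5


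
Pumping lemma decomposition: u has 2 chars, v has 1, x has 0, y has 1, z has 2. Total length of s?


|s| = |u| + |v| + |x| + |y| + |z|
= 2 + 1 + 0 + 1 + 2
= 3 + 0 + 3
= 3 + 3
= 6

6


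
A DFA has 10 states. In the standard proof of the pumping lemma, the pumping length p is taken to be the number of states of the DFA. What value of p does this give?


Pumping lemma for regular languages (standard proof):
Take p = |Q|, the number of DFA states.
Any string of length >= |Q| passes through |Q|+1 states while reading its first |Q| symbols,
so by pigeonhole some state repeats, giving the loop that can be pumped.
Here |Q| = 10
Therefore the proof uses p = 10

10


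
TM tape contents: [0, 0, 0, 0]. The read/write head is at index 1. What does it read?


Tape: [0, 0, 0, 0]
Positions: 0 1 2 3
Values:    0 0 0 0
Head at position 1
tape[1] = 0

0


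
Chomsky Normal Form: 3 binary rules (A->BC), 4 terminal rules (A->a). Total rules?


CNF allows two rule forms:
  A -> BC (binary): 3 rules
  A -> a (terminal): 4 rules
Total = 3 + 4 = 7

7


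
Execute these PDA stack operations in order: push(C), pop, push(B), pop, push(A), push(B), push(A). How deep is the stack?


Tracing stack operations:
  push(C) -> stack = [C], depth=1
  pop -> removed C, stack = [], depth=0
  push(B) -> stack = [B], depth=1
  pop -> removed B, stack = [], depth=0
  push(A) -> stack = [A], depth=1
  push(B) -> stack = [A,B], depth=2
  push(A) -> stack = [A,B,A], depth=3
Final depth = 3

3


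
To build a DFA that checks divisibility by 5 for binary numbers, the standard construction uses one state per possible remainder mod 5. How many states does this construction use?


Divisibility by 5 is tracked via the remainder mod 5: 0, 1, ..., 4
The construction assigns one state to each remainder
Number of remainders = 5

5


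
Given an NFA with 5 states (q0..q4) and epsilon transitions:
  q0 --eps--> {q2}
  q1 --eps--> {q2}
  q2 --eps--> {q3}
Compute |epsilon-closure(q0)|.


Starting from q0
Initialize closure = {q0}
Follow epsilon from q0 -> add q2
Follow epsilon from q2 -> add q3
Final closure: {q0, q2, q3}
Size = 3

3


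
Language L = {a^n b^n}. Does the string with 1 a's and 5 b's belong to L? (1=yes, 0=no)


Language requires equal numbers of a's and b's
PDA pushes for each 'a', pops for each 'b'
Number of a's = 1
Number of b's = 5
1 != 5 -> Reject

0


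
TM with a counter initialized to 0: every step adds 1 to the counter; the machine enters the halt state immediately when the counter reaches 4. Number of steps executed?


Counter starts at 0. Counting sequence:
  Step 1: counter = 1
  Step 2: counter = 2
  Step 3: counter = 3
  Step 4: counter = 4
Counter reached 4 -> halt
Total steps = 4

4


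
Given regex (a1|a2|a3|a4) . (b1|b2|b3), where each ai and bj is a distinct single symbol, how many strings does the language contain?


First group: 4 alternatives
Second group: 3 alternatives
Concatenation: each choice from group 1 pairs with each from group 2
Total = 4 x 3 = 12

12


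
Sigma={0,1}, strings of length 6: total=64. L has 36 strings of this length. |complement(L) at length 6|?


Alphabet: {0,1}
String length: 6
Total strings of length 6 = 2^6 = 64
Strings in L = 36
Complement = total - |L|
= 64 - 36
= 28

28


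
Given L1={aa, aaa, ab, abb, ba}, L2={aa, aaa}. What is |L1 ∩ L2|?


L1 = {aa, aaa, ab, abb, ba}
L2 = {aa, aaa}
Checking each string in L1 against L2:
  'aa': in L2? Yes
  'aaa': in L2? Yes
  'ab': in L2? No
  'abb': in L2? No
  'ba': in L2? No
Intersection = {aa, aaa}
|L1 ∩ L2| = 2

2


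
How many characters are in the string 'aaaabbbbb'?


String: 'aaaabbbbb'
Counting characters:
  'a' appears 4 time(s)
  'b' appears 5 time(s)
Total length = 4 + 5 = 9

9


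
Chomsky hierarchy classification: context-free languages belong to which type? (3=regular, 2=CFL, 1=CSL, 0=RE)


Chomsky hierarchy levels:
  Type 3: Regular (DFA/NFA/regex)
  Type 2: Context-free (PDA)
  Type 1: Context-sensitive
  Type 0: Recursively enumerable (TM)
'context-free' corresponds to Type 2

2


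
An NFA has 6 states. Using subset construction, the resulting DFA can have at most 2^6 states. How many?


NFA has 6 states
Subset construction: each DFA state = subset of NFA states
Maximum subsets = 2^6
2^6 = 64

64


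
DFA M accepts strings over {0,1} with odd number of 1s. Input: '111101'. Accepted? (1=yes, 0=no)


DFA has 2 states: q_even (start, accept=no) and q_odd
Processing string '111101' character by character:
  Position 0: read '1', 1-count=1 -> q_odd
  Position 1: read '1', 1-count=2 -> q_even
  Position 2: read '1', 1-count=3 -> q_odd
  Position 3: read '1', 1-count=4 -> q_even
  Position 4: read '0', 1-count=4 -> q_even (no change)
  Position 5: read '1', 1-count=5 -> q_odd
Final state: q_odd, total 1s = 5 (odd); the DFA requires an odd count -> accept

1


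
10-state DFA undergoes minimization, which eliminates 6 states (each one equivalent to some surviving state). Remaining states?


Original DFA: 10 states
Redundant states removed: 6
Minimized states = original - removed
= 10 - 6
= 4

4


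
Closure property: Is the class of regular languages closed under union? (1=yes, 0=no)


Regular languages are closed under all standard operations:
- Union: Yes (product construction)
- Intersection: Yes (product construction)
- Complement: Yes (swap accept/reject)
- Concatenation: Yes (NFA construction)
Operation: union -> Closed

1


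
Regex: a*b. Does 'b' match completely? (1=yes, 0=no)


Pattern: a*b
String: 'b'
Pattern requires: zero or more 'a's followed by exactly one 'b'
Found 0 leading 'a's
Remaining: 'b'
Remaining is exactly 'b' -> match
Result: 1

1


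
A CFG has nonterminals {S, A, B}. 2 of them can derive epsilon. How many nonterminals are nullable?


Nonterminals: {S, A, B}
A nonterminal is nullable if it can derive epsilon
Counting nullable nonterminals: 2
Total nullable = 2

2


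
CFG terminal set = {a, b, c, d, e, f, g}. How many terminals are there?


Terminal symbols: a, b, c, d, e, f, g
Counting each: a (#1), b (#2), c (#3), d (#4), e (#5), f (#6), g (#7)
Total = 7

7


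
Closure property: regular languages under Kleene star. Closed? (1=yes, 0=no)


Regular languages are closed under:
- Union (DFA product construction)
- Intersection (DFA product construction)
- Complement (swap accept/reject states)
- Concatenation (NFA construction)
- Kleene star (NFA construction)
Kleene star is in this list
Therefore: closed

1


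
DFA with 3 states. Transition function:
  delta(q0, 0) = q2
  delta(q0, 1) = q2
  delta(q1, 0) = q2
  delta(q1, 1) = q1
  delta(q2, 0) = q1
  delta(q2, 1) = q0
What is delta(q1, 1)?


Looking up transition function:
delta(q1, 1) in the table
Row: q1, Column: 1
Result: q1

q1


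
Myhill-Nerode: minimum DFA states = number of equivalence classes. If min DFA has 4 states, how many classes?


Myhill-Nerode theorem:
Number of equivalence classes = number of states in minimal DFA
Minimal DFA states = 4
Therefore equivalence classes = 4

4


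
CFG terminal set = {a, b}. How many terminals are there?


Terminal symbols: a, b
Counting each: a (#1), b (#2)
Total = 2

2


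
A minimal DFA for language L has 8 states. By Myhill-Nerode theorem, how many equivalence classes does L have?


Myhill-Nerode theorem:
Number of equivalence classes = number of states in minimal DFA
Minimal DFA states = 8
Therefore equivalence classes = 8

8


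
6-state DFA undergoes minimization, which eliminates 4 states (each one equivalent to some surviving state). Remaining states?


Original DFA: 6 states
Redundant states removed: 4
Minimized states = original - removed
= 6 - 4
= 2

2


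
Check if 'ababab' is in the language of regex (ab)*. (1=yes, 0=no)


Pattern: (ab)*
String: 'ababab'
Pattern requires: zero or more repetitions of 'ab'
Pairs: ['ab', 'ab', 'ab']
All pairs are 'ab'? Yes
Result: 1

1


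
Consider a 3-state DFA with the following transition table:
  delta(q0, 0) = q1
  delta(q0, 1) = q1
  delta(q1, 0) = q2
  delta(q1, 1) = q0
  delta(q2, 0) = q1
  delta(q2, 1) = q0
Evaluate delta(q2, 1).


Looking up transition function:
delta(q2, 1) in the table
Row: q2, Column: 1
Result: q0

q0


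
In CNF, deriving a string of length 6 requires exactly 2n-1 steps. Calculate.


Chomsky Normal Form derivation:
String length n = 6
Each step either:
  - Splits a nonterminal into two (n-1 such steps)
  - Converts a nonterminal to terminal (n such steps)
Total = (n-1) + n = 2n - 1
= 2(6) - 1
= 12 - 1
= 11

11


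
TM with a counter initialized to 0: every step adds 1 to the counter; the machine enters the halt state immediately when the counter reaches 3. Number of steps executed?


Counter starts at 0. Counting sequence:
  Step 1: counter = 1
  Step 2: counter = 2
  Step 3: counter = 3
Counter reached 3 -> halt
Total steps = 3

3


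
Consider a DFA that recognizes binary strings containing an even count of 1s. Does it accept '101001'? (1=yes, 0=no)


DFA has 2 states: q_even (start, accept=yes) and q_odd
Processing string '101001' character by character:
  Position 0: read '1', 1-count=1 -> q_odd
  Position 1: read '0', 1-count=1 -> q_odd (no change)
  Position 2: read '1', 1-count=2 -> q_even
  Position 3: read '0', 1-count=2 -> q_even (no change)
  Position 4: read '0', 1-count=2 -> q_even (no change)
  Position 5: read '1', 1-count=3 -> q_odd
Final state: q_odd, total 1s = 3 (odd); the DFA requires an even count -> reject

0


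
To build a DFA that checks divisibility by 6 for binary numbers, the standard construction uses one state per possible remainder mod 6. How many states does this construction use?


Divisibility by 6 is tracked via the remainder mod 6: 0, 1, ..., 5
The construction assigns one state to each remainder
Number of remainders = 6

6


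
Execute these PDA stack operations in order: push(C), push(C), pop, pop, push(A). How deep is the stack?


Tracing stack operations:
  push(C) -> stack = [C], depth=1
  push(C) -> stack = [C,C], depth=2
  pop -> removed C, stack = [C], depth=1
  pop -> removed C, stack = [], depth=0
  push(A) -> stack = [A], depth=1
Final depth = 1

1


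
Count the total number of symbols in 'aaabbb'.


String: 'aaabbb'
Counting characters:
  'a' appears 3 time(s)
  'b' appears 3 time(s)
Total length = 3 + 3 = 6

6


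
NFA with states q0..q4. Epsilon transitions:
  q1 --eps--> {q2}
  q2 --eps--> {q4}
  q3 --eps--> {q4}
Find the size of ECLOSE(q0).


Starting from q0
Initialize closure = {q0}
q0 has no outgoing epsilon transitions -> nothing to add
Final closure: {q0}
Size = 1

1


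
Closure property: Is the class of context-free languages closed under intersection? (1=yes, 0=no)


CFL closure properties:
  Closed under: union, concatenation, Kleene star
  NOT closed under: intersection, complement
Operation 'intersection' is in not-closed list -> No (not closed)

0


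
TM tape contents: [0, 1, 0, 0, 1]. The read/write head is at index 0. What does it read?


Tape: [0, 1, 0, 0, 1]
Positions: 0 1 2 3 4
Values:    0 1 0 0 1
Head at position 0
tape[0] = 0

0


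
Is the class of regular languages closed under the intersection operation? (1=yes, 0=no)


Regular languages are closed under:
- Union (DFA product construction)
- Intersection (DFA product construction)
- Complement (swap accept/reject states)
- Concatenation (NFA construction)
- Kleene star (NFA construction)
intersection is in this list
Therefore: closed

1
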